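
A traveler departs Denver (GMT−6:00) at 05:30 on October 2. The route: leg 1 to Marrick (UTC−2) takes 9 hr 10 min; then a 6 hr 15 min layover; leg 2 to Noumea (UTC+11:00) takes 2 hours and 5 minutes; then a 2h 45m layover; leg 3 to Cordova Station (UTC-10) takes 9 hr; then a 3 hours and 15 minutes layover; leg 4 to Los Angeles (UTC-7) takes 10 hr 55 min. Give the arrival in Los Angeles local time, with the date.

23:55 on October 3

Convert departure to UTC: 05:30 + 6:00 = 11:30 UTC on Oct 2.
Add 9 hours 10 minutes leg 1 → 20:40 UTC.
Add 6 hours 15 minutes layover in Marrick → 02:55 UTC (Oct 3).
Add 2 hours and 5 minutes leg 2 → 05:00 UTC.
Add 2 hours and 45 minutes layover in Noumea → 07:45 UTC.
Add 9 hours leg 3 → 16:45 UTC.
Add 3 hours 15 minutes layover in Cordova Station → 20:00 UTC.
Add 10 hours 55 minutes leg 4 → 06:55 UTC (Oct 4).
Los Angeles is UTC−7:00, so local arrival = 06:55 − 7:00 = 23:55 on Oct 3.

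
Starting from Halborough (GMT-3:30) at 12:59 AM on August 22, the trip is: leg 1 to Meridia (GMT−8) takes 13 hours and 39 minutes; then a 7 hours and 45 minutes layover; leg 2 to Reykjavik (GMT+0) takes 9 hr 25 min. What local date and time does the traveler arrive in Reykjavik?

11:18 AM on Aug 23

Convert departure to UTC: 12:59 AM + 3:30 = 4:29 AM UTC on Aug 22.
Add 13 hours 39 minutes leg 1 → 6:08 PM UTC.
Add 7 hours and 45 minutes layover in Meridia → 1:53 AM UTC (Aug 23).
Add 9 hours and 25 minutes leg 2 → 11:18 AM UTC.
Reykjavik is UTC+0, so local arrival is the same: 11:18 AM on Aug 23.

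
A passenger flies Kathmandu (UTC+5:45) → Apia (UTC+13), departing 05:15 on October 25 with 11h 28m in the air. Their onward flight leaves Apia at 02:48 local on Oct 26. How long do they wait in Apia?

2 hours 50 minutes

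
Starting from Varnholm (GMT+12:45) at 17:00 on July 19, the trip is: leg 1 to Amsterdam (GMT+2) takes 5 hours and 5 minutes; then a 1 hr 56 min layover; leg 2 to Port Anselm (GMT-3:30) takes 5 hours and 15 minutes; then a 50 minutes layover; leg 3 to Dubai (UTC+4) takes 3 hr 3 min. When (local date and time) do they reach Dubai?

00:24 on July 20

Convert departure to UTC: 17:00 − 12:45 = 04:15 UTC on Jul 19.
Add 5 hours 5 minutes leg 1 → 09:20 UTC.
Add 1 hour 56 minutes layover in Amsterdam → 11:16 UTC.
Add 5 hours and 15 minutes leg 2 → 16:31 UTC.
Add 50 minutes layover in Port Anselm → 17:21 UTC.
Add 3 hours and 3 minutes leg 3 → 20:24 UTC.
Dubai is UTC+4:00, so local arrival = 20:24 + 4:00 = 00:24 on Jul 20.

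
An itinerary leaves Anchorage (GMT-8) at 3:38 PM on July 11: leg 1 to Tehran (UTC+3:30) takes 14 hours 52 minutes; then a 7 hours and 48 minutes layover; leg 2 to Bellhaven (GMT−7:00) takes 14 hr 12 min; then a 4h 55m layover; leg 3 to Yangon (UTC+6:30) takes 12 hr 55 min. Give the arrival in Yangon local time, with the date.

Convert departure to UTC: 3:38 PM + 8:00 = 11:38 PM UTC on Jul 11.
Add 14 hours and 52 minutes leg 1 → 2:30 PM UTC (Jul 12).
Add 7 hours 48 minutes layover in Tehran → 10:18 PM UTC.
Add 14 hours and 12 minutes leg 2 → 12:30 PM UTC (Jul 13).
Add 4 hours 55 minutes layover in Bellhaven → 5:25 PM UTC.
Add 12 hours 55 minutes leg 3 → 6:20 AM UTC (Jul 14).
Yangon is UTC+6:30, so local arrival = 6:20 AM + 6:30 = 12:50 PM on Jul 14.

12:50 PM on July 14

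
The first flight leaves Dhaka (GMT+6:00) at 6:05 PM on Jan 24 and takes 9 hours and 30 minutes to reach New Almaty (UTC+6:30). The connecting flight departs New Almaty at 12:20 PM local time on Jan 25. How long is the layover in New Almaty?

8 hours 15 minutes

Convert departure to UTC: 6:05 PM − 6:00 = 12:05 PM UTC on Jan 24.
Add 9 hours and 30 minutes flight time → 9:35 PM UTC.
New Almaty is UTC+6:30, so local arrival = 9:35 PM + 6:30 = 4:05 AM on Jan 25.
Layover = 12:20 PM − 4:05 AM = 8 hours 15 minutes.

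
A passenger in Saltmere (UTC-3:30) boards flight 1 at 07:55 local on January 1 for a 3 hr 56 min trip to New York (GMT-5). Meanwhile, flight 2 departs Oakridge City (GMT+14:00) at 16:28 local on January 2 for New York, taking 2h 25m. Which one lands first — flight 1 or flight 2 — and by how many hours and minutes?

the first, by 13 hours 32 minutes

Flight 1 in UTC: 07:55 + 3:30 = 11:25 on Jan 1.
+3 hours and 56 minutes → arrive 15:21 UTC on Jan 1.
Flight 2 in UTC: 16:28 − 14:00 = 02:28 on Jan 2.
+2 hours 25 minutes → arrive 04:53 UTC on Jan 2.
Flight 1 lands earlier by 13 hours 32 minutes.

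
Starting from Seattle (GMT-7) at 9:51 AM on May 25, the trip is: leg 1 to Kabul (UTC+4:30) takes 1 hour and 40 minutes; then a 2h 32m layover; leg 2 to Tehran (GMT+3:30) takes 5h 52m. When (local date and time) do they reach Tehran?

6:25 AM on May 26

Convert departure to UTC: 9:51 AM + 7:00 = 4:51 PM UTC on May 25.
Add 1 hour and 40 minutes leg 1 → 6:31 PM UTC.
Add 2 hours 32 minutes layover in Kabul → 9:03 PM UTC.
Add 5 hours 52 minutes leg 2 → 2:55 AM UTC (May 26).
Tehran is UTC+3:30, so local arrival = 2:55 AM + 3:30 = 6:25 AM on May 26.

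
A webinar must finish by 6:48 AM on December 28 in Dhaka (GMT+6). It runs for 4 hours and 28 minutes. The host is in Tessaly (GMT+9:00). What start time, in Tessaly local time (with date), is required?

5:20 AM on Dec 28

Target end time in UTC: 6:48 AM − 6:00 = 12:48 AM on Dec 28.
Subtract 4 hours and 28 minutes → start 8:20 PM UTC on Dec 27.
Tessaly is UTC+9:00: 8:20 PM + 9:00 = 5:20 AM on Dec 28.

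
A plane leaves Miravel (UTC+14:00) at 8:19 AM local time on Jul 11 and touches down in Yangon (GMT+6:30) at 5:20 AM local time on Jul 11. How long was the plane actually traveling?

4 hours 31 minutes

Yangon is 7:30 behind Miravel.
Clock-face elapsed time (ignoring zones) is −2 hours 59 minutes.
Actual elapsed = −2 hours 59 minutes + 7:30 = 4 hours 31 minutes.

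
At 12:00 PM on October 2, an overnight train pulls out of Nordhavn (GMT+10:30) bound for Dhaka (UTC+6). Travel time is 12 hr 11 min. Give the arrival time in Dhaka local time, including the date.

7:41 PM on Oct 2

Convert departure to UTC: 12:00 PM − 10:30 = 1:30 AM UTC on Oct 2.
Add 12 hours and 11 minutes travel time → 1:41 PM UTC.
Dhaka is UTC+6:00, so local arrival = 1:41 PM + 6:00 = 7:41 PM on Oct 2.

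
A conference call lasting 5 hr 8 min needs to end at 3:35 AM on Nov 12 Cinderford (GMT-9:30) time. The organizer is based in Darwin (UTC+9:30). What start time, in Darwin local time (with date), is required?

5:27 PM on November 12

Target end time in UTC: 3:35 AM + 9:30 = 1:05 PM on Nov 12.
Subtract 5 hours 8 minutes → start 7:57 AM UTC on Nov 12.
Darwin is UTC+9:30: 7:57 AM + 9:30 = 5:27 PM on Nov 12.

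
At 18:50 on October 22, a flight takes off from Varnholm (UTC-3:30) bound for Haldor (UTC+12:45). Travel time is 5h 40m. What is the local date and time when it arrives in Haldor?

Convert departure to UTC: 18:50 + 3:30 = 22:20 UTC on Oct 22.
Add 5 hours and 40 minutes travel time → 04:00 UTC (Oct 23).
Haldor is UTC+12:45, so local arrival = 04:00 + 12:45 = 16:45 on Oct 23.

16:45 on Oct 23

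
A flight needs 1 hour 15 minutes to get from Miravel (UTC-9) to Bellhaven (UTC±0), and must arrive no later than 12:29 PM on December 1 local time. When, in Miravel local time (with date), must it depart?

Target arrival is already UTC: 12:29 PM on Dec 1.
Subtract 1 hour 15 minutes → departure 11:14 AM UTC on Dec 1.
Miravel is UTC−9:00: 11:14 AM − 9:00 = 2:14 AM on Dec 1.

2:14 AM on December 1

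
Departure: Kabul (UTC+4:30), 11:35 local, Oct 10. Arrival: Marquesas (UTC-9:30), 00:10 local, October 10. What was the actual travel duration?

Marquesas is 14:00 behind Kabul.
Clock-face elapsed time (ignoring zones) is −11 hours 25 minutes.
Actual elapsed = −11 hours 25 minutes + 14:00 = 2 hours 35 minutes.

2 hours 35 minutes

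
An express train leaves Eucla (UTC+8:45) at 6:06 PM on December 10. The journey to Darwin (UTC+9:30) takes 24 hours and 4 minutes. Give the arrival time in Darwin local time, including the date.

6:55 PM on December 11

Convert departure to UTC: 6:06 PM − 8:45 = 9:21 AM UTC on Dec 10.
Add 24 hours 4 minutes travel time → 9:25 AM UTC (Dec 11).
Darwin is UTC+9:30, so local arrival = 9:25 AM + 9:30 = 6:55 PM on Dec 11.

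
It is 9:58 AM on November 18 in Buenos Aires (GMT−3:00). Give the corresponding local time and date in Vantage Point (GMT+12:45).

In UTC: 9:58 AM + 3:00 = 12:58 PM on Nov 18.
Vantage Point is UTC+12:45: 12:58 PM + 12:45 = 1:43 AM on Nov 19.

1:43 AM on November 19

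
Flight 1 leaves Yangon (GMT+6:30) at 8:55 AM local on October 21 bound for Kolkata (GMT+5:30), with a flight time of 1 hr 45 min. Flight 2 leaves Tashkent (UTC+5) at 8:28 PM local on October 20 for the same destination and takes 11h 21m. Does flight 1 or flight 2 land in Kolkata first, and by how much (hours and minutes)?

the second, by 1 hour 21 minutes

Flight 1 in UTC: 8:55 AM − 6:30 = 2:25 AM on Oct 21.
+1 hour and 45 minutes → arrive 4:10 AM UTC on Oct 21.
Flight 2 in UTC: 8:28 PM − 5:00 = 3:28 PM on Oct 20.
+11 hours and 21 minutes → arrive 2:49 AM UTC on Oct 21.
Flight 2 lands earlier by 1 hour 21 minutes.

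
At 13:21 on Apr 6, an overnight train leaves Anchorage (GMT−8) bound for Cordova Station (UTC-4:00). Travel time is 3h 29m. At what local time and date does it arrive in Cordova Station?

Convert departure to UTC: 13:21 + 8:00 = 21:21 UTC on Apr 6.
Add 3 hours and 29 minutes travel time → 00:50 UTC (Apr 7).
Cordova Station is UTC−4:00, so local arrival = 00:50 − 4:00 = 20:50 on Apr 6.

20:50 on April 6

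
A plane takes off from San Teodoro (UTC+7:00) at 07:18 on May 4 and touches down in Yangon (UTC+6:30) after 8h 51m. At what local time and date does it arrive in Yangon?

Convert departure to UTC: 07:18 − 7:00 = 00:18 UTC on May 4.
Add 8 hours and 51 minutes travel time → 09:09 UTC.
Yangon is UTC+6:30, so local arrival = 09:09 + 6:30 = 15:39 on May 4.

15:39 on May 4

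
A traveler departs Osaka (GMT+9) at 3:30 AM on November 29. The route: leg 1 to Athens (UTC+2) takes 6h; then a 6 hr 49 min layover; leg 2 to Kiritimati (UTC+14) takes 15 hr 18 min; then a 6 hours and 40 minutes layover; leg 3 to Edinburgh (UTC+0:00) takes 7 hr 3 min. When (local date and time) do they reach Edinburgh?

12:20 PM on November 30

Convert departure to UTC: 3:30 AM − 9:00 = 6:30 PM UTC on Nov 28.
Add 6 hours leg 1 → 12:30 AM UTC (Nov 29).
Add 6 hours 49 minutes layover in Athens → 7:19 AM UTC.
Add 15 hours and 18 minutes leg 2 → 10:37 PM UTC.
Add 6 hours and 40 minutes layover in Kiritimati → 5:17 AM UTC (Nov 30).
Add 7 hours and 3 minutes leg 3 → 12:20 PM UTC.
Edinburgh is UTC+0, so local arrival is the same: 12:20 PM on Nov 30.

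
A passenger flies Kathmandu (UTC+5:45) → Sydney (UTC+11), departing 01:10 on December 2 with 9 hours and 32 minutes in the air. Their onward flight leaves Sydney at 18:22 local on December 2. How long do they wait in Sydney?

2 hours 25 minutes

Convert departure to UTC: 01:10 − 5:45 = 19:25 UTC on Dec 1.
Add 9 hours and 32 minutes flight time → 04:57 UTC (Dec 2).
Sydney is UTC+11:00, so local arrival = 04:57 + 11:00 = 15:57 on Dec 2.
Layover = 18:22 − 15:57 = 2 hours 25 minutes.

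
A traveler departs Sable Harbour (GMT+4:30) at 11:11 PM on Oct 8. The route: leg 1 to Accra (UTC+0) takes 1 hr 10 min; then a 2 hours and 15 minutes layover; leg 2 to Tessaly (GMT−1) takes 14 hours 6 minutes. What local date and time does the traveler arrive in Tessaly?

Convert departure to UTC: 11:11 PM − 4:30 = 6:41 PM UTC on Oct 8.
Add 1 hour 10 minutes leg 1 → 7:51 PM UTC.
Add 2 hours 15 minutes layover in Accra → 10:06 PM UTC.
Add 14 hours and 6 minutes leg 2 → 12:12 PM UTC (Oct 9).
Tessaly is UTC−1:00, so local arrival = 12:12 PM − 1:00 = 11:12 AM on Oct 9.

11:12 AM on Oct 9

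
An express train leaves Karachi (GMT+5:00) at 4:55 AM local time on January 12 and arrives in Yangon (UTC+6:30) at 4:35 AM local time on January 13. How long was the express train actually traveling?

22 hours 10 minutes

Yangon is 1:30 ahead of Karachi.
Clock-face elapsed time (ignoring zones) is 23 hours 40 minutes.
Actual elapsed = 23 hours 40 minutes − 1:30 = 22 hours 10 minutes.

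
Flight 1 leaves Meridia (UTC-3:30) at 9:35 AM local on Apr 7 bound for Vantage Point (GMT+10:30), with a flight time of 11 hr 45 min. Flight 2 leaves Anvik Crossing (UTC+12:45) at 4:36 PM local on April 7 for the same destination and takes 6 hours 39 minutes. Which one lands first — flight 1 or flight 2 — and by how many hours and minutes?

the second, by 14 hours 20 minutes

Flight 1 in UTC: 9:35 AM + 3:30 = 1:05 PM on Apr 7.
+11 hours 45 minutes → arrive 12:50 AM UTC on Apr 8.
Flight 2 in UTC: 4:36 PM − 12:45 = 3:51 AM on Apr 7.
+6 hours 39 minutes → arrive 10:30 AM UTC on Apr 7.
Flight 2 lands earlier by 14 hours 20 minutes.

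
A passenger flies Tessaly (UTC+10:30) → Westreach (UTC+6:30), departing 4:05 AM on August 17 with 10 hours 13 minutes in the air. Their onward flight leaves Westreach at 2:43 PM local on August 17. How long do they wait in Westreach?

Convert departure to UTC: 4:05 AM − 10:30 = 5:35 PM UTC on Aug 16.
Add 10 hours and 13 minutes flight time → 3:48 AM UTC (Aug 17).
Westreach is UTC+6:30, so local arrival = 3:48 AM + 6:30 = 10:18 AM on Aug 17.
Layover = 2:43 PM − 10:18 AM = 4 hours 25 minutes.

4 hours 25 minutes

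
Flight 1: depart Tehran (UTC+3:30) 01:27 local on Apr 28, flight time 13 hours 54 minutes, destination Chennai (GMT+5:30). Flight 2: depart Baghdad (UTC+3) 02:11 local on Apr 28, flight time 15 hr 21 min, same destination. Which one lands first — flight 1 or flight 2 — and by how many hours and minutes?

the first, by 2 hours 41 minutes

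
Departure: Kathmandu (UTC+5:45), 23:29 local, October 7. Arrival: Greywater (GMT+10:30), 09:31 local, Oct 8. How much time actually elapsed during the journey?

5 hours 17 minutes

Departure in UTC: 23:29 − 5:45 = 17:44 on Oct 7.
Arrival in UTC: 09:31 − 10:30 = 23:01 on Oct 7.
Elapsed = 23:01 − 17:44 = 5 hours 17 minutes.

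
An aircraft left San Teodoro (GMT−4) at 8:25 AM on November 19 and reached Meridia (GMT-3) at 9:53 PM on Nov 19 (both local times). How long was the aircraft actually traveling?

12 hours 28 minutes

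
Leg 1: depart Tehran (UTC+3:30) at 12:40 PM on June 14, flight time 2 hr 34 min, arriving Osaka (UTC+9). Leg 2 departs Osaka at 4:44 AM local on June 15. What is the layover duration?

8 hours

Convert departure to UTC: 12:40 PM − 3:30 = 9:10 AM UTC on Jun 14.
Add 2 hours and 34 minutes flight time → 11:44 AM UTC.
Osaka is UTC+9:00, so local arrival = 11:44 AM + 9:00 = 8:44 PM on Jun 14.
Layover = 4:44 AM − 8:44 PM (+1 day) = 8 hours.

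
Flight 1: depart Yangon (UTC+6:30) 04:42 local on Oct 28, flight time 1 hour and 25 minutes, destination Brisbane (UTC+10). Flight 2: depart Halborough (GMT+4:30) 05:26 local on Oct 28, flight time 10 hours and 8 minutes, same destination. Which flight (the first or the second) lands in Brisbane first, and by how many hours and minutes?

the first, by 11 hours 27 minutes

Flight 1 in UTC: 04:42 − 6:30 = 22:12 on Oct 27.
+1 hour and 25 minutes → arrive 23:37 UTC on Oct 27.
Flight 2 in UTC: 05:26 − 4:30 = 00:56 on Oct 28.
+10 hours and 8 minutes → arrive 11:04 UTC on Oct 28.
Flight 1 lands earlier by 11 hours 27 minutes.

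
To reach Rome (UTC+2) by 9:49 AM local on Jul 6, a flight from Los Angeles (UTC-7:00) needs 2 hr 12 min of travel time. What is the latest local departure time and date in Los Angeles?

Target arrival in UTC: 9:49 AM − 2:00 = 7:49 AM on Jul 6.
Subtract 2 hours 12 minutes → departure 5:37 AM UTC on Jul 6.
Los Angeles is UTC−7:00: 5:37 AM − 7:00 = 10:37 PM on Jul 5.

10:37 PM on July 5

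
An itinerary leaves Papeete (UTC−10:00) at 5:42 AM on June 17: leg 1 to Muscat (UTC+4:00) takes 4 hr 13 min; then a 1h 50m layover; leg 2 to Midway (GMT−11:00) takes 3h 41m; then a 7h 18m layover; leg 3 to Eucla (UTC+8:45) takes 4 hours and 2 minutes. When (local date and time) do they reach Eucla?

Convert departure to UTC: 5:42 AM + 10:00 = 3:42 PM UTC on Jun 17.
Add 4 hours 13 minutes leg 1 → 7:55 PM UTC.
Add 1 hour and 50 minutes layover in Muscat → 9:45 PM UTC.
Add 3 hours and 41 minutes leg 2 → 1:26 AM UTC (Jun 18).
Add 7 hours and 18 minutes layover in Midway → 8:44 AM UTC.
Add 4 hours 2 minutes leg 3 → 12:46 PM UTC.
Eucla is UTC+8:45, so local arrival = 12:46 PM + 8:45 = 9:31 PM on Jun 18.

9:31 PM on June 18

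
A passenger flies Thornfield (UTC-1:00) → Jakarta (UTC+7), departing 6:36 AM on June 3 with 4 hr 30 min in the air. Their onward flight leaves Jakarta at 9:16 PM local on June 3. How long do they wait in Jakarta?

Convert departure to UTC: 6:36 AM + 1:00 = 7:36 AM UTC on Jun 3.
Add 4 hours 30 minutes flight time → 12:06 PM UTC.
Jakarta is UTC+7:00, so local arrival = 12:06 PM + 7:00 = 7:06 PM on Jun 3.
Layover = 9:16 PM − 7:06 PM = 2 hours 10 minutes.

2 hours 10 minutes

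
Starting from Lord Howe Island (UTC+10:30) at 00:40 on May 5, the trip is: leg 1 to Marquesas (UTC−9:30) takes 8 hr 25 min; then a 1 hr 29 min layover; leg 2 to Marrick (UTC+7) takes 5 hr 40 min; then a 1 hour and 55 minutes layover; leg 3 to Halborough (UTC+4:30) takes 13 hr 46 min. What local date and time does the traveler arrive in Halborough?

01:55 on May 6

Convert departure to UTC: 00:40 − 10:30 = 14:10 UTC on May 4.
Add 8 hours 25 minutes leg 1 → 22:35 UTC.
Add 1 hour 29 minutes layover in Marquesas → 00:04 UTC (May 5).
Add 5 hours and 40 minutes leg 2 → 05:44 UTC.
Add 1 hour and 55 minutes layover in Marrick → 07:39 UTC.
Add 13 hours and 46 minutes leg 3 → 21:25 UTC.
Halborough is UTC+4:30, so local arrival = 21:25 + 4:30 = 01:55 on May 6.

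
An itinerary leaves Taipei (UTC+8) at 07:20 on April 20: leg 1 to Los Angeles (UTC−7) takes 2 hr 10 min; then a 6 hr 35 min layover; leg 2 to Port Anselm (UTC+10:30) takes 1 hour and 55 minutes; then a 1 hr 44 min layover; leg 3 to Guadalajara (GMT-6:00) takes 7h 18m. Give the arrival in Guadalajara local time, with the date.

13:02 on Apr 20

Convert departure to UTC: 07:20 − 8:00 = 23:20 UTC on Apr 19.
Add 2 hours and 10 minutes leg 1 → 01:30 UTC (Apr 20).
Add 6 hours 35 minutes layover in Los Angeles → 08:05 UTC.
Add 1 hour and 55 minutes leg 2 → 10:00 UTC.
Add 1 hour 44 minutes layover in Port Anselm → 11:44 UTC.
Add 7 hours and 18 minutes leg 3 → 19:02 UTC.
Guadalajara is UTC−6:00, so local arrival = 19:02 − 6:00 = 13:02 on Apr 20.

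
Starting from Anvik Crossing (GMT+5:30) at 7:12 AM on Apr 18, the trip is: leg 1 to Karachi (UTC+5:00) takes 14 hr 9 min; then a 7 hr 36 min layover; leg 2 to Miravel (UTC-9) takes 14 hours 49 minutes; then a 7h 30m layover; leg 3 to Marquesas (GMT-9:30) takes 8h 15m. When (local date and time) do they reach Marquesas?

8:31 PM on April 19

Convert departure to UTC: 7:12 AM − 5:30 = 1:42 AM UTC on Apr 18.
Add 14 hours 9 minutes leg 1 → 3:51 PM UTC.
Add 7 hours and 36 minutes layover in Karachi → 11:27 PM UTC.
Add 14 hours and 49 minutes leg 2 → 2:16 PM UTC (Apr 19).
Add 7 hours 30 minutes layover in Miravel → 9:46 PM UTC.
Add 8 hours and 15 minutes leg 3 → 6:01 AM UTC (Apr 20).
Marquesas is UTC−9:30, so local arrival = 6:01 AM − 9:30 = 8:31 PM on Apr 19.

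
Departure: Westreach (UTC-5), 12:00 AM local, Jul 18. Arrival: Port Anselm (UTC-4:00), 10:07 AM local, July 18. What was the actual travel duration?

Departure in UTC: 12:00 AM + 5:00 = 5:00 AM on Jul 18.
Arrival in UTC: 10:07 AM + 4:00 = 2:07 PM on Jul 18.
Elapsed = 2:07 PM − 5:00 AM = 9 hours 7 minutes.

9 hours 7 minutes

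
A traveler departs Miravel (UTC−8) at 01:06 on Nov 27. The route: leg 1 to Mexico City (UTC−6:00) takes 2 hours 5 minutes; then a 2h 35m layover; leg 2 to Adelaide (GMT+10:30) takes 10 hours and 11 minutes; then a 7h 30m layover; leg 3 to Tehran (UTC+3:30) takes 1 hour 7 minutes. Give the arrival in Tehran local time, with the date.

Convert departure to UTC: 01:06 + 8:00 = 09:06 UTC on Nov 27.
Add 2 hours 5 minutes leg 1 → 11:11 UTC.
Add 2 hours 35 minutes layover in Mexico City → 13:46 UTC.
Add 10 hours 11 minutes leg 2 → 23:57 UTC.
Add 7 hours 30 minutes layover in Adelaide → 07:27 UTC (Nov 28).
Add 1 hour 7 minutes leg 3 → 08:34 UTC.
Tehran is UTC+3:30, so local arrival = 08:34 + 3:30 = 12:04 on Nov 28.

12:04 on November 28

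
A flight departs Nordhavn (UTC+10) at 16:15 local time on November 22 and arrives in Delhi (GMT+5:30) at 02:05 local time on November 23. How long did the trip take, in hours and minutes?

14 hours 20 minutes

Departure in UTC: 16:15 − 10:00 = 06:15 on Nov 22.
Arrival in UTC: 02:05 − 5:30 = 20:35 on Nov 22.
Elapsed = 20:35 − 06:15 = 14 hours 20 minutes.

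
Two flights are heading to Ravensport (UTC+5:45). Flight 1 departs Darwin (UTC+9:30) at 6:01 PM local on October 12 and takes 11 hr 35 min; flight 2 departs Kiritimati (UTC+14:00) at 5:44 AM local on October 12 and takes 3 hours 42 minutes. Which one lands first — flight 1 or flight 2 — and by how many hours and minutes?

Flight 1 in UTC: 6:01 PM − 9:30 = 8:31 AM on Oct 12.
+11 hours and 35 minutes → arrive 8:06 PM UTC on Oct 12.
Flight 2 in UTC: 5:44 AM − 14:00 = 3:44 PM on Oct 11.
+3 hours and 42 minutes → arrive 7:26 PM UTC on Oct 11.
Flight 2 lands earlier by 24 hours 40 minutes.

the second, by 24 hours 40 minutes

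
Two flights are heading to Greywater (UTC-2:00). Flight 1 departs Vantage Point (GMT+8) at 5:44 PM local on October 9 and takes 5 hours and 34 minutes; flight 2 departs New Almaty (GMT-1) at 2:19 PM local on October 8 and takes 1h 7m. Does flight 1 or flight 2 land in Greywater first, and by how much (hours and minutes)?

Flight 1 in UTC: 5:44 PM − 8:00 = 9:44 AM on Oct 9.
+5 hours and 34 minutes → arrive 3:18 PM UTC on Oct 9.
Flight 2 in UTC: 2:19 PM + 1:00 = 3:19 PM on Oct 8.
+1 hour 7 minutes → arrive 4:26 PM UTC on Oct 8.
Flight 2 lands earlier by 22 hours 52 minutes.

the second, by 22 hours 52 minutes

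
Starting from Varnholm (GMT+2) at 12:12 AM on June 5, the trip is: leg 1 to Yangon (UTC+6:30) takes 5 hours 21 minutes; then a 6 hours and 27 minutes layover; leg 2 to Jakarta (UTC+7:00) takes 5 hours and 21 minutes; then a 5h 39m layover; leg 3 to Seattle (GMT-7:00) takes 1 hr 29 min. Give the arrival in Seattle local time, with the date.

Convert departure to UTC: 12:12 AM − 2:00 = 10:12 PM UTC on Jun 4.
Add 5 hours and 21 minutes leg 1 → 3:33 AM UTC (Jun 5).
Add 6 hours 27 minutes layover in Yangon → 10:00 AM UTC.
Add 5 hours and 21 minutes leg 2 → 3:21 PM UTC.
Add 5 hours and 39 minutes layover in Jakarta → 9:00 PM UTC.
Add 1 hour and 29 minutes leg 3 → 10:29 PM UTC.
Seattle is UTC−7:00, so local arrival = 10:29 PM − 7:00 = 3:29 PM on Jun 5.

3:29 PM on Jun 5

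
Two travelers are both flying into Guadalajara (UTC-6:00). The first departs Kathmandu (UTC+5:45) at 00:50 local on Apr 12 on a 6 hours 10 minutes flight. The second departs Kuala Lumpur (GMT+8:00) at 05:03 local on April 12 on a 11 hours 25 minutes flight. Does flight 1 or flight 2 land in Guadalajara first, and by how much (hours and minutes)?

the first, by 7 hours 13 minutes

Flight 1 in UTC: 00:50 − 5:45 = 19:05 on Apr 11.
+6 hours and 10 minutes → arrive 01:15 UTC on Apr 12.
Flight 2 in UTC: 05:03 − 8:00 = 21:03 on Apr 11.
+11 hours and 25 minutes → arrive 08:28 UTC on Apr 12.
Flight 1 lands earlier by 7 hours 13 minutes.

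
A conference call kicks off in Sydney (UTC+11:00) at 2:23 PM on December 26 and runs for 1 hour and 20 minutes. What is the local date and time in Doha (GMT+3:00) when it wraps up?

Doha is 8:00 behind Sydney.
After 1 hour 20 minutes it is 3:43 PM in Sydney.
Shift by the zone difference: 3:43 PM − 8:00 = 7:43 AM on Dec 26 in Doha.

7:43 AM on December 26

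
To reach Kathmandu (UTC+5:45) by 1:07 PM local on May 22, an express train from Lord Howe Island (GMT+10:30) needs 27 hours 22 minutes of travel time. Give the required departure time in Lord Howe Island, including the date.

Target arrival in UTC: 1:07 PM − 5:45 = 7:22 AM on May 22.
Subtract 27 hours and 22 minutes → departure 4:00 AM UTC on May 21.
Lord Howe Island is UTC+10:30: 4:00 AM + 10:30 = 2:30 PM on May 21.

2:30 PM on May 21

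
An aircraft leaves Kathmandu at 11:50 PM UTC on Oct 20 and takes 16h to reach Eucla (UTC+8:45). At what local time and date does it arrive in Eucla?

12:35 AM on October 22

Departure is given in UTC: 11:50 PM on Oct 20.
Add 16 hours → 3:50 PM UTC (Oct 21).
Eucla is UTC+8:45: 3:50 PM + 8:45 = 12:35 AM on Oct 22.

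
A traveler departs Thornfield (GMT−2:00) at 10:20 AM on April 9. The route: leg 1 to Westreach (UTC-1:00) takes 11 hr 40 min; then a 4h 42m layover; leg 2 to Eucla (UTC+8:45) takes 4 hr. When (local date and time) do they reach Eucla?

5:27 PM on April 10

Convert departure to UTC: 10:20 AM + 2:00 = 12:20 PM UTC on Apr 9.
Add 11 hours 40 minutes leg 1 → 12:00 AM UTC (Apr 10).
Add 4 hours and 42 minutes layover in Westreach → 4:42 AM UTC.
Add 4 hours leg 2 → 8:42 AM UTC.
Eucla is UTC+8:45, so local arrival = 8:42 AM + 8:45 = 5:27 PM on Apr 10.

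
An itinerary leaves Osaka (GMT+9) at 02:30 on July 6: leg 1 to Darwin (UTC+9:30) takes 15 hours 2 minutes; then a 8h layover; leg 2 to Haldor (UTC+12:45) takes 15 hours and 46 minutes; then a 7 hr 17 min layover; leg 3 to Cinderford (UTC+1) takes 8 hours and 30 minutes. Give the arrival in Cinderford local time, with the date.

01:05 on July 8

Convert departure to UTC: 02:30 − 9:00 = 17:30 UTC on Jul 5.
Add 15 hours and 2 minutes leg 1 → 08:32 UTC (Jul 6).
Add 8 hours layover in Darwin → 16:32 UTC.
Add 15 hours and 46 minutes leg 2 → 08:18 UTC (Jul 7).
Add 7 hours 17 minutes layover in Haldor → 15:35 UTC.
Add 8 hours and 30 minutes leg 3 → 00:05 UTC (Jul 8).
Cinderford is UTC+1:00, so local arrival = 00:05 + 1:00 = 01:05 on Jul 8.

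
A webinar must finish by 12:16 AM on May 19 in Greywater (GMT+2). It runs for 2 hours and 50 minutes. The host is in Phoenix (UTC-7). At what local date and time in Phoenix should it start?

12:26 PM on May 18

Target end time in UTC: 12:16 AM − 2:00 = 10:16 PM on May 18.
Subtract 2 hours 50 minutes → start 7:26 PM UTC on May 18.
Phoenix is UTC−7:00: 7:26 PM − 7:00 = 12:26 PM on May 18.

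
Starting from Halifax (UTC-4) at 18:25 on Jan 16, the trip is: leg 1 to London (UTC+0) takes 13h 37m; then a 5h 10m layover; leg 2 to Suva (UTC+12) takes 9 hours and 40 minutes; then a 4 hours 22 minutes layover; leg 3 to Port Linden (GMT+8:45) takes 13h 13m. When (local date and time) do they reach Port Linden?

Convert departure to UTC: 18:25 + 4:00 = 22:25 UTC on Jan 16.
Add 13 hours 37 minutes leg 1 → 12:02 UTC (Jan 17).
Add 5 hours 10 minutes layover in London → 17:12 UTC.
Add 9 hours and 40 minutes leg 2 → 02:52 UTC (Jan 18).
Add 4 hours 22 minutes layover in Suva → 07:14 UTC.
Add 13 hours 13 minutes leg 3 → 20:27 UTC.
Port Linden is UTC+8:45, so local arrival = 20:27 + 8:45 = 05:12 on Jan 19.

05:12 on January 19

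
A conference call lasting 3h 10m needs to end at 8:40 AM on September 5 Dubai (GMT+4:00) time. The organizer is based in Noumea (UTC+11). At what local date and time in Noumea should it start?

12:30 PM on September 5

Target end time in UTC: 8:40 AM − 4:00 = 4:40 AM on Sep 5.
Subtract 3 hours and 10 minutes → start 1:30 AM UTC on Sep 5.
Noumea is UTC+11:00: 1:30 AM + 11:00 = 12:30 PM on Sep 5.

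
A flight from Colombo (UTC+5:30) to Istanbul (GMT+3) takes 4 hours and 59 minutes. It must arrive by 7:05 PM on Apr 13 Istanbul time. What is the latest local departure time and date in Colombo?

Target arrival in UTC: 7:05 PM − 3:00 = 4:05 PM on Apr 13.
Subtract 4 hours and 59 minutes → departure 11:06 AM UTC on Apr 13.
Colombo is UTC+5:30: 11:06 AM + 5:30 = 4:36 PM on Apr 13.

4:36 PM on April 13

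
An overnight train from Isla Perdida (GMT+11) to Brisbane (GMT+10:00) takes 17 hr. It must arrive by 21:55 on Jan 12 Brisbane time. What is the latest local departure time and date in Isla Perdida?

05:55 on January 12

Target arrival in UTC: 21:55 − 10:00 = 11:55 on Jan 12.
Subtract 17 hours → departure 18:55 UTC on Jan 11.
Isla Perdida is UTC+11:00: 18:55 + 11:00 = 05:55 on Jan 12.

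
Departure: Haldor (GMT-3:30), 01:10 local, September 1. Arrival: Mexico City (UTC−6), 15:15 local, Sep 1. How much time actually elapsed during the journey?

Departure in UTC: 01:10 + 3:30 = 04:40 on Sep 1.
Arrival in UTC: 15:15 + 6:00 = 21:15 on Sep 1.
Elapsed = 21:15 − 04:40 = 16 hours 35 minutes.

16 hours 35 minutes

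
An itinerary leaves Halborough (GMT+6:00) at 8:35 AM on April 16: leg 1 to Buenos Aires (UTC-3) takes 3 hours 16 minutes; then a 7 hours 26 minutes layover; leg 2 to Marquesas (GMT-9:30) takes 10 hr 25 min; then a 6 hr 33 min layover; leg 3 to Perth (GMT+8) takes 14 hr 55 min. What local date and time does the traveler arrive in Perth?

Convert departure to UTC: 8:35 AM − 6:00 = 2:35 AM UTC on Apr 16.
Add 3 hours and 16 minutes leg 1 → 5:51 AM UTC.
Add 7 hours and 26 minutes layover in Buenos Aires → 1:17 PM UTC.
Add 10 hours 25 minutes leg 2 → 11:42 PM UTC.
Add 6 hours 33 minutes layover in Marquesas → 6:15 AM UTC (Apr 17).
Add 14 hours 55 minutes leg 3 → 9:10 PM UTC.
Perth is UTC+8:00, so local arrival = 9:10 PM + 8:00 = 5:10 AM on Apr 18.

5:10 AM on April 18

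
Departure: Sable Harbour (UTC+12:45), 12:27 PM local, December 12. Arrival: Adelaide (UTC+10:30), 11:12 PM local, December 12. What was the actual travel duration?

Departure in UTC: 12:27 PM − 12:45 = 11:42 PM on Dec 11.
Arrival in UTC: 11:12 PM − 10:30 = 12:42 PM on Dec 12.
Elapsed = 12:42 PM − 11:42 PM (+1 day) = 13 hours.

13 hours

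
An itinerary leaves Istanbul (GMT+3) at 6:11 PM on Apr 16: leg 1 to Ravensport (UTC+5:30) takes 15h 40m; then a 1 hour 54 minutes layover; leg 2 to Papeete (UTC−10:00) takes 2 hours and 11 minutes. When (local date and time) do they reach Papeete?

Convert departure to UTC: 6:11 PM − 3:00 = 3:11 PM UTC on Apr 16.
Add 15 hours 40 minutes leg 1 → 6:51 AM UTC (Apr 17).
Add 1 hour 54 minutes layover in Ravensport → 8:45 AM UTC.
Add 2 hours 11 minutes leg 2 → 10:56 AM UTC.
Papeete is UTC−10:00, so local arrival = 10:56 AM − 10:00 = 12:56 AM on Apr 17.

12:56 AM on April 17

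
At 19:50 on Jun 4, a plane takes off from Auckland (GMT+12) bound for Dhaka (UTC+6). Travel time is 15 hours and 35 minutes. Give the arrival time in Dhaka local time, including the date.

05:25 on June 5

Convert departure to UTC: 19:50 − 12:00 = 07:50 UTC on Jun 4.
Add 15 hours and 35 minutes travel time → 23:25 UTC.
Dhaka is UTC+6:00, so local arrival = 23:25 + 6:00 = 05:25 on Jun 5.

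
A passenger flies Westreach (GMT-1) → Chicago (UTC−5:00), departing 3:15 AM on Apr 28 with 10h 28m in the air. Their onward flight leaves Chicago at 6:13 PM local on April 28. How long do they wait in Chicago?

Convert departure to UTC: 3:15 AM + 1:00 = 4:15 AM UTC on Apr 28.
Add 10 hours 28 minutes flight time → 2:43 PM UTC.
Chicago is UTC−5:00, so local arrival = 2:43 PM − 5:00 = 9:43 AM on Apr 28.
Layover = 6:13 PM − 9:43 AM = 8 hours 30 minutes.

8 hours 30 minutes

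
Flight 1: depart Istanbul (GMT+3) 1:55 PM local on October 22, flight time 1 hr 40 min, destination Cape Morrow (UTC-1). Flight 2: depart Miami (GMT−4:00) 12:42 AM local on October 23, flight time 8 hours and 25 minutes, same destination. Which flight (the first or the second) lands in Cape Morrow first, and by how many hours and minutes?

the first, by 24 hours 32 minutes

Flight 1 in UTC: 1:55 PM − 3:00 = 10:55 AM on Oct 22.
+1 hour and 40 minutes → arrive 12:35 PM UTC on Oct 22.
Flight 2 in UTC: 12:42 AM + 4:00 = 4:42 AM on Oct 23.
+8 hours 25 minutes → arrive 1:07 PM UTC on Oct 23.
Flight 1 lands earlier by 24 hours 32 minutes.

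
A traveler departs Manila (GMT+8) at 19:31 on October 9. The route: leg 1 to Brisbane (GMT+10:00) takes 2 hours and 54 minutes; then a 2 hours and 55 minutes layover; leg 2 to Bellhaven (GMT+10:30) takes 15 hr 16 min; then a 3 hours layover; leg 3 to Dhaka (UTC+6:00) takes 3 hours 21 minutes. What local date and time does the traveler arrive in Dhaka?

20:57 on Oct 10

Convert departure to UTC: 19:31 − 8:00 = 11:31 UTC on Oct 9.
Add 2 hours 54 minutes leg 1 → 14:25 UTC.
Add 2 hours and 55 minutes layover in Brisbane → 17:20 UTC.
Add 15 hours 16 minutes leg 2 → 08:36 UTC (Oct 10).
Add 3 hours layover in Bellhaven → 11:36 UTC.
Add 3 hours and 21 minutes leg 3 → 14:57 UTC.
Dhaka is UTC+6:00, so local arrival = 14:57 + 6:00 = 20:57 on Oct 10.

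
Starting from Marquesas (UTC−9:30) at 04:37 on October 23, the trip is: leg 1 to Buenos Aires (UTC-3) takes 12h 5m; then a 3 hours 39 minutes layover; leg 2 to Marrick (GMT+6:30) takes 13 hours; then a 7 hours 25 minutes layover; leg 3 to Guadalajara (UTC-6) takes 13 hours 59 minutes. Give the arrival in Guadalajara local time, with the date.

10:15 on October 25

Convert departure to UTC: 04:37 + 9:30 = 14:07 UTC on Oct 23.
Add 12 hours 5 minutes leg 1 → 02:12 UTC (Oct 24).
Add 3 hours 39 minutes layover in Buenos Aires → 05:51 UTC.
Add 13 hours leg 2 → 18:51 UTC.
Add 7 hours and 25 minutes layover in Marrick → 02:16 UTC (Oct 25).
Add 13 hours and 59 minutes leg 3 → 16:15 UTC.
Guadalajara is UTC−6:00, so local arrival = 16:15 − 6:00 = 10:15 on Oct 25.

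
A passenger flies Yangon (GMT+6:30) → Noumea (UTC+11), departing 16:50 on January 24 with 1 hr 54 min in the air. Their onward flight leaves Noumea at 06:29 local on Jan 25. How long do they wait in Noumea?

Convert departure to UTC: 16:50 − 6:30 = 10:20 UTC on Jan 24.
Add 1 hour 54 minutes flight time → 12:14 UTC.
Noumea is UTC+11:00, so local arrival = 12:14 + 11:00 = 23:14 on Jan 24.
Layover = 06:29 − 23:14 (+1 day) = 7 hours 15 minutes.

7 hours 15 minutes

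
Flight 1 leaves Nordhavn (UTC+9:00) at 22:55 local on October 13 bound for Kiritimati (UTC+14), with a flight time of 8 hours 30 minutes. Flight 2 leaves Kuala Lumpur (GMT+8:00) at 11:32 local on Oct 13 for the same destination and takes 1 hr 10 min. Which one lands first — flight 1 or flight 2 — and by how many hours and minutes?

the second, by 17 hours 43 minutes

Flight 1 in UTC: 22:55 − 9:00 = 13:55 on Oct 13.
+8 hours and 30 minutes → arrive 22:25 UTC on Oct 13.
Flight 2 in UTC: 11:32 − 8:00 = 03:32 on Oct 13.
+1 hour and 10 minutes → arrive 04:42 UTC on Oct 13.
Flight 2 lands earlier by 17 hours 43 minutes.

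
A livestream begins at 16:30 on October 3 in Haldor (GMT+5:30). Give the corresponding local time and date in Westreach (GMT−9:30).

In UTC: 16:30 − 5:30 = 11:00 on Oct 3.
Westreach is UTC−9:30: 11:00 − 9:30 = 01:30 on Oct 3.

01:30 on October 3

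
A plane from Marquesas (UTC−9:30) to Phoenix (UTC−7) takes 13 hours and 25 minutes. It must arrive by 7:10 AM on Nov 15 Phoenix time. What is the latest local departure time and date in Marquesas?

Target arrival in UTC: 7:10 AM + 7:00 = 2:10 PM on Nov 15.
Subtract 13 hours 25 minutes → departure 12:45 AM UTC on Nov 15.
Marquesas is UTC−9:30: 12:45 AM − 9:30 = 3:15 PM on Nov 14.

3:15 PM on November 14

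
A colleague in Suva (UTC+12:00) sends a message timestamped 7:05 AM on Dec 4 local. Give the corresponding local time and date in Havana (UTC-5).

2:05 PM on December 3

Havana is 17:00 behind Suva.
Shift by the zone difference: 7:05 AM − 17:00 = 2:05 PM on Dec 3 in Havana.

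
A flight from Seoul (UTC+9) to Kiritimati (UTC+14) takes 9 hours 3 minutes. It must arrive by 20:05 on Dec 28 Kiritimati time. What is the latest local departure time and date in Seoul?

Target arrival in UTC: 20:05 − 14:00 = 06:05 on Dec 28.
Subtract 9 hours 3 minutes → departure 21:02 UTC on Dec 27.
Seoul is UTC+9:00: 21:02 + 9:00 = 06:02 on Dec 28.

06:02 on December 28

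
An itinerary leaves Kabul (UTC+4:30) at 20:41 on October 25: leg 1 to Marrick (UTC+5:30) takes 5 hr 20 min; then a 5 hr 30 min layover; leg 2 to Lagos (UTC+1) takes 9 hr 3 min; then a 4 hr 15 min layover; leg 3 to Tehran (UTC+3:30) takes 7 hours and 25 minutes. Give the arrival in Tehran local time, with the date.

03:14 on October 27

Convert departure to UTC: 20:41 − 4:30 = 16:11 UTC on Oct 25.
Add 5 hours and 20 minutes leg 1 → 21:31 UTC.
Add 5 hours 30 minutes layover in Marrick → 03:01 UTC (Oct 26).
Add 9 hours 3 minutes leg 2 → 12:04 UTC.
Add 4 hours and 15 minutes layover in Lagos → 16:19 UTC.
Add 7 hours and 25 minutes leg 3 → 23:44 UTC.
Tehran is UTC+3:30, so local arrival = 23:44 + 3:30 = 03:14 on Oct 27.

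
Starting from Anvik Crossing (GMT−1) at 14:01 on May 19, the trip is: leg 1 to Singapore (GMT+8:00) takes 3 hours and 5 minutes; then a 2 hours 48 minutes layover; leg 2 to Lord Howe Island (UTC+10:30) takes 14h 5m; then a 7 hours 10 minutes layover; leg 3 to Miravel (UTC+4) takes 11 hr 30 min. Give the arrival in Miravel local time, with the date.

Convert departure to UTC: 14:01 + 1:00 = 15:01 UTC on May 19.
Add 3 hours 5 minutes leg 1 → 18:06 UTC.
Add 2 hours 48 minutes layover in Singapore → 20:54 UTC.
Add 14 hours 5 minutes leg 2 → 10:59 UTC (May 20).
Add 7 hours and 10 minutes layover in Lord Howe Island → 18:09 UTC.
Add 11 hours and 30 minutes leg 3 → 05:39 UTC (May 21).
Miravel is UTC+4:00, so local arrival = 05:39 + 4:00 = 09:39 on May 21.

09:39 on May 21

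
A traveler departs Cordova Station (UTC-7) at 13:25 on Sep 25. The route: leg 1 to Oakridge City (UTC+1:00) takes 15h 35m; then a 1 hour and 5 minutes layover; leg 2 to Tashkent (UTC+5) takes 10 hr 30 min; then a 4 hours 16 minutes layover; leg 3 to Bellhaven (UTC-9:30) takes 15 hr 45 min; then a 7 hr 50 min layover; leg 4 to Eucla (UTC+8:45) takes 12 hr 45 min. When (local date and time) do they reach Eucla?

00:56 on Sep 29

Convert departure to UTC: 13:25 + 7:00 = 20:25 UTC on Sep 25.
Add 15 hours 35 minutes leg 1 → 12:00 UTC (Sep 26).
Add 1 hour 5 minutes layover in Oakridge City → 13:05 UTC.
Add 10 hours and 30 minutes leg 2 → 23:35 UTC.
Add 4 hours and 16 minutes layover in Tashkent → 03:51 UTC (Sep 27).
Add 15 hours 45 minutes leg 3 → 19:36 UTC.
Add 7 hours 50 minutes layover in Bellhaven → 03:26 UTC (Sep 28).
Add 12 hours 45 minutes leg 4 → 16:11 UTC.
Eucla is UTC+8:45, so local arrival = 16:11 + 8:45 = 00:56 on Sep 29.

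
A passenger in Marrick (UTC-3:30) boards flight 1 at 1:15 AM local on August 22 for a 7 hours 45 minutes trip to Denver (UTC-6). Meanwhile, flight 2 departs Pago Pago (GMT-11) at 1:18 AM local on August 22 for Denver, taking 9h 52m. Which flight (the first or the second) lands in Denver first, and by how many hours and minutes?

Flight 1 in UTC: 1:15 AM + 3:30 = 4:45 AM on Aug 22.
+7 hours and 45 minutes → arrive 12:30 PM UTC on Aug 22.
Flight 2 in UTC: 1:18 AM + 11:00 = 12:18 PM on Aug 22.
+9 hours and 52 minutes → arrive 10:10 PM UTC on Aug 22.
Flight 1 lands earlier by 9 hours 40 minutes.

the first, by 9 hours 40 minutes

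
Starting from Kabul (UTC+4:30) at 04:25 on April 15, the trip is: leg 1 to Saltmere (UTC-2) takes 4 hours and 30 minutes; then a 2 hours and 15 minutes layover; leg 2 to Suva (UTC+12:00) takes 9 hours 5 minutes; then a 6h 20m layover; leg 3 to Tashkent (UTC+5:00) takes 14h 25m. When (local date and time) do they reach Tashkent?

17:30 on April 16

Convert departure to UTC: 04:25 − 4:30 = 23:55 UTC on Apr 14.
Add 4 hours and 30 minutes leg 1 → 04:25 UTC (Apr 15).
Add 2 hours 15 minutes layover in Saltmere → 06:40 UTC.
Add 9 hours 5 minutes leg 2 → 15:45 UTC.
Add 6 hours and 20 minutes layover in Suva → 22:05 UTC.
Add 14 hours and 25 minutes leg 3 → 12:30 UTC (Apr 16).
Tashkent is UTC+5:00, so local arrival = 12:30 + 5:00 = 17:30 on Apr 16.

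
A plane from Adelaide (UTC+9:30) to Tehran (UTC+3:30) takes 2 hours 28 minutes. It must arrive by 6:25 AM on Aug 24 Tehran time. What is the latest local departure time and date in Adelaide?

Target arrival in UTC: 6:25 AM − 3:30 = 2:55 AM on Aug 24.
Subtract 2 hours 28 minutes → departure 12:27 AM UTC on Aug 24.
Adelaide is UTC+9:30: 12:27 AM + 9:30 = 9:57 AM on Aug 24.

9:57 AM on Aug 24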